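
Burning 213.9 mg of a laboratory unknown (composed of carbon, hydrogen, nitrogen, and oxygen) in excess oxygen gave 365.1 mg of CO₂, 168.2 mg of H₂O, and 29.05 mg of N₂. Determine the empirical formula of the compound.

C4H9NO2

mol C = 0.3651 g CO₂ ÷ 44.009 g/mol = 0.0082960 mol
mol H = 2 × 0.1682 g H₂O ÷ 18.015 g/mol = 0.018673 mol
mol N = 2 × 0.02905 g N₂ ÷ 28.014 g/mol = 0.0020740 mol
mass O = 0.2139 − (0.099644 + 0.018823 + 0.029050) = 0.066384 g → mol O = 0.066384 ÷ 15.999 = 0.0041492 mol
Divide by the smallest (0.0020740 mol): C 4.000, H 9.004, N 1.000, O 2.001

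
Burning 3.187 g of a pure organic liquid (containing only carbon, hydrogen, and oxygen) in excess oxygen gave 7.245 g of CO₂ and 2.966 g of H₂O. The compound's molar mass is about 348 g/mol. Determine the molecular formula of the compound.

C18H36O6

mol C = 7.245 g CO₂ ÷ 44.009 g/mol = 0.16463 mol
mol H = 2 × 2.966 g H₂O ÷ 18.015 g/mol = 0.32928 mol
mass O = 3.187 − (1.9773 + 0.33192) = 0.87777 g → mol O = 0.87777 ÷ 15.999 = 0.054864 mol
Divide by the smallest (0.054864 mol): C 3.001, H 6.002, O 1.000
Empirical formula: C3H6O
Empirical-formula mass = 58.08 g/mol; 348 ÷ 58.08 ≈ 6, so the molecular formula is C18H36O6.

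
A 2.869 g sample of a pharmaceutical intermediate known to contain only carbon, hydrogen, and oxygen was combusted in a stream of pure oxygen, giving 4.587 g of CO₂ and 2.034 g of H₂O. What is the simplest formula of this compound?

mol C = 4.587 g CO₂ ÷ 44.009 g/mol = 0.10423 mol
mol H = 2 × 2.034 g H₂O ÷ 18.015 g/mol = 0.22581 mol
mass O = 2.869 − (1.2519 + 0.22762) = 1.3895 g → mol O = 1.3895 ÷ 15.999 = 0.086849 mol
Divide by the smallest (0.086849 mol): C 1.200, H 2.600, O 1.000
Multiplying each by 5 gives whole numbers: C 6.00, H 13.00, O 5.00

C6H13O5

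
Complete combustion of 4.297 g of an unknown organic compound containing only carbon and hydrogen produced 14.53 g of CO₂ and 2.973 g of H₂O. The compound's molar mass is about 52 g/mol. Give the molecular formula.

C4H4

mol C = 14.53 g CO₂ ÷ 44.009 g/mol = 0.33016 mol
mol H = 2 × 2.973 g H₂O ÷ 18.015 g/mol = 0.33006 mol
Divide by the smallest (0.33006 mol): C 1.000, H 1.000
Empirical formula: CH
Empirical-formula mass = 13.02 g/mol; 52 ÷ 13.02 ≈ 4, so the molecular formula is C4H4.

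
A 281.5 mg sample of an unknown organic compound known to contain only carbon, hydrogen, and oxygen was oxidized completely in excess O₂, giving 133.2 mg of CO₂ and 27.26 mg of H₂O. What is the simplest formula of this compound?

CHO5

mol C = 0.1332 g CO₂ ÷ 44.009 g/mol = 0.0030267 mol
mol H = 2 × 0.02726 g H₂O ÷ 18.015 g/mol = 0.0030264 mol
mass O = 0.2815 − (0.036353 + 0.0030506) = 0.24210 g → mol O = 0.24210 ÷ 15.999 = 0.015132 mol
Divide by the smallest (0.0030264 mol): C 1.000, H 1.000, O 5.000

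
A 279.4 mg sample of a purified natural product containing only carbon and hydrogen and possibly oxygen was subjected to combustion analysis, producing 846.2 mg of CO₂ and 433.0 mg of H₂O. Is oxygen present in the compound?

mol C = 0.8462 g CO₂ ÷ 44.009 g/mol = 0.019228 mol
mol H = 2 × 0.4330 g H₂O ÷ 18.015 g/mol = 0.048071 mol
C and H together account for 0.27940 g — essentially the entire 0.2794 g sample — so the compound contains no oxygen.

no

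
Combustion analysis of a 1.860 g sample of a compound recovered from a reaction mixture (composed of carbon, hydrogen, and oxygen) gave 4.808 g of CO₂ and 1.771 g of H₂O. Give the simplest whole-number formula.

C5H9O

mol C = 4.808 g CO₂ ÷ 44.009 g/mol = 0.10925 mol
mol H = 2 × 1.771 g H₂O ÷ 18.015 g/mol = 0.19661 mol
mass O = 1.860 − (1.3122 + 0.19819) = 0.34961 g → mol O = 0.34961 ÷ 15.999 = 0.021852 mol
Divide by the smallest (0.021852 mol): C 5.000, H 8.998, O 1.000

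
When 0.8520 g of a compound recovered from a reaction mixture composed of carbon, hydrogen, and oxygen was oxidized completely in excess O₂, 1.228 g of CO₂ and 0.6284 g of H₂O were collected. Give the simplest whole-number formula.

mol C = 1.228 g CO₂ ÷ 44.009 g/mol = 0.027903 mol
mol H = 2 × 0.6284 g H₂O ÷ 18.015 g/mol = 0.069764 mol
mass O = 0.8520 − (0.33515 + 0.070322) = 0.44653 g → mol O = 0.44653 ÷ 15.999 = 0.027910 mol
Divide by the smallest (0.027903 mol): C 1.000, H 2.500, O 1.000
Multiplying each by 2 gives whole numbers: C 2.00, H 5.00, O 2.00

C2H5O2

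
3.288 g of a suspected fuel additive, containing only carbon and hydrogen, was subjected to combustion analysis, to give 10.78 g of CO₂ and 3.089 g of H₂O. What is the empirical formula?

mol C = 10.78 g CO₂ ÷ 44.009 g/mol = 0.24495 mol
mol H = 2 × 3.089 g H₂O ÷ 18.015 g/mol = 0.34294 mol
Divide by the smallest (0.24495 mol): C 1.000, H 1.400
Multiplying each by 5 gives whole numbers: C 5.00, H 7.00

C5H7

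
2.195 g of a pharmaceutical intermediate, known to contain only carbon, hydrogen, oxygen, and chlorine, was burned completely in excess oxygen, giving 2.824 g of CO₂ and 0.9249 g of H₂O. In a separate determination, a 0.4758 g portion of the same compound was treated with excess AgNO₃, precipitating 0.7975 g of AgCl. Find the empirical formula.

C5H8Cl2O2

mol C = 2.824 g CO₂ ÷ 44.009 g/mol = 0.064169 mol
mol H = 2 × 0.9249 g H₂O ÷ 18.015 g/mol = 0.10268 mol
From the AgCl data: mol Cl per gram of compound = (0.7975 ÷ 143.318) ÷ 0.4758 = 0.011695 mol/g, so in the 2.195 g combustion sample mol Cl = 0.025671 mol
mass O = 2.195 − (0.77073 + 0.10350 + 0.91003) = 0.41074 g → mol O = 0.41074 ÷ 15.999 = 0.025673 mol
Divide by the smallest (0.025671 mol): C 2.500, H 4.000, Cl 1.000, O 1.000
Multiplying each by 2 gives whole numbers: C 5.00, H 8.00, Cl 2.00, O 2.00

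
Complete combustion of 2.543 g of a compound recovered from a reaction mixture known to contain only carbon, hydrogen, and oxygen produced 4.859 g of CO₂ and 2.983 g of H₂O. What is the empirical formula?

C2H6O

mol C = 4.859 g CO₂ ÷ 44.009 g/mol = 0.11041 mol
mol H = 2 × 2.983 g H₂O ÷ 18.015 g/mol = 0.33117 mol
mass O = 2.543 − (1.3261 + 0.33382) = 0.88306 g → mol O = 0.88306 ÷ 15.999 = 0.055195 mol
Divide by the smallest (0.055195 mol): C 2.000, H 6.000, O 1.000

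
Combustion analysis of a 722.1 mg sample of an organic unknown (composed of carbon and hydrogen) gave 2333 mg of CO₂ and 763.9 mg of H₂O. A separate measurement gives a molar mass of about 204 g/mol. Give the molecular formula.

mol C = 2.333 g CO₂ ÷ 44.009 g/mol = 0.053012 mol
mol H = 2 × 0.7639 g H₂O ÷ 18.015 g/mol = 0.084807 mol
Divide by the smallest (0.053012 mol): C 1.000, H 1.600
Multiplying each by 5 gives whole numbers: C 5.00, H 8.00
Empirical formula: C5H8
Empirical-formula mass = 68.12 g/mol; 204 ÷ 68.12 ≈ 3, so the molecular formula is C15H24.

C15H24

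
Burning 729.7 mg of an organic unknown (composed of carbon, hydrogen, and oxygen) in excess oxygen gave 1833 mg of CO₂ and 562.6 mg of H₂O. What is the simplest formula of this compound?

mol C = 1.833 g CO₂ ÷ 44.009 g/mol = 0.041651 mol
mol H = 2 × 0.5626 g H₂O ÷ 18.015 g/mol = 0.062459 mol
mass O = 0.7297 − (0.50027 + 0.062959) = 0.16648 g → mol O = 0.16648 ÷ 15.999 = 0.010405 mol
Divide by the smallest (0.010405 mol): C 4.003, H 6.003, O 1.000

C4H6O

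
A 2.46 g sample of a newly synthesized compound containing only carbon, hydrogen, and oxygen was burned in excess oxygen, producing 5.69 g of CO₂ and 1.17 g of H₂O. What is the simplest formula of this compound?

mol C = 5.69 g CO₂ ÷ 44.009 g/mol = 0.1293 mol
mol H = 2 × 1.17 g H₂O ÷ 18.015 g/mol = 0.1299 mol
mass O = 2.46 − (1.553 + 0.1309) = 0.7761 g → mol O = 0.7761 ÷ 15.999 = 0.04851 mol
Divide by the smallest (0.04851 mol): C 2.665, H 2.678, O 1.000
Multiplying each by 3 gives whole numbers: C 8.00, H 8.03, O 3.00

C8H8O3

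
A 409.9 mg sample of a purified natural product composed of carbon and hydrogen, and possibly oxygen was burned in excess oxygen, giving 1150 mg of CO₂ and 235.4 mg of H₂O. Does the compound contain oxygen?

yes

mol C = 1.150 g CO₂ ÷ 44.009 g/mol = 0.026131 mol
mol H = 2 × 0.2354 g H₂O ÷ 18.015 g/mol = 0.026134 mol
C and H account for only 0.34020 g of the 0.4099 g sample; the remaining 0.069697 g must be oxygen.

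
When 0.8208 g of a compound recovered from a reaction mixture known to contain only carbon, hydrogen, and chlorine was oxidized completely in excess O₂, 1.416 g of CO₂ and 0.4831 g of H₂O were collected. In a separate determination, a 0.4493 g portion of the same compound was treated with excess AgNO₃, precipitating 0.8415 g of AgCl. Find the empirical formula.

C3H5Cl

mol C = 1.416 g CO₂ ÷ 44.009 g/mol = 0.032175 mol
mol H = 2 × 0.4831 g H₂O ÷ 18.015 g/mol = 0.053633 mol
From the AgCl data: mol Cl per gram of compound = (0.8415 ÷ 143.318) ÷ 0.4493 = 0.013068 mol/g, so in the 0.8208 g combustion sample mol Cl = 0.010726 mol
Divide by the smallest (0.010726 mol): C 3.000, H 5.000, Cl 1.000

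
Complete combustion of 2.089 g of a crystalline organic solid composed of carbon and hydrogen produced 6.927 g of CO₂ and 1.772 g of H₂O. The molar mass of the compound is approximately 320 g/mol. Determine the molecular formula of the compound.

C24H30

mol C = 6.927 g CO₂ ÷ 44.009 g/mol = 0.15740 mol
mol H = 2 × 1.772 g H₂O ÷ 18.015 g/mol = 0.19672 mol
Divide by the smallest (0.15740 mol): C 1.000, H 1.250
Multiplying each by 4 gives whole numbers: C 4.00, H 5.00
Empirical formula: C4H5
Empirical-formula mass = 53.08 g/mol; 320 ÷ 53.08 ≈ 6, so the molecular formula is C24H30.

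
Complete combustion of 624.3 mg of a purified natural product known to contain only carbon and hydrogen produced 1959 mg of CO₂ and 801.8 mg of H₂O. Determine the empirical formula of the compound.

mol C = 1.959 g CO₂ ÷ 44.009 g/mol = 0.044514 mol
mol H = 2 × 0.8018 g H₂O ÷ 18.015 g/mol = 0.089015 mol
Divide by the smallest (0.044514 mol): C 1.000, H 2.000

CH2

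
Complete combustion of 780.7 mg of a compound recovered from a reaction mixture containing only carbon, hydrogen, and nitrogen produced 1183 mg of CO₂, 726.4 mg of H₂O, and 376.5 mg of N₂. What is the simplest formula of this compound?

CH3N

mol C = 1.183 g CO₂ ÷ 44.009 g/mol = 0.026881 mol
mol H = 2 × 0.7264 g H₂O ÷ 18.015 g/mol = 0.080644 mol
mol N = 2 × 0.3765 g N₂ ÷ 28.014 g/mol = 0.026879 mol
Divide by the smallest (0.026879 mol): C 1.000, H 3.000, N 1.000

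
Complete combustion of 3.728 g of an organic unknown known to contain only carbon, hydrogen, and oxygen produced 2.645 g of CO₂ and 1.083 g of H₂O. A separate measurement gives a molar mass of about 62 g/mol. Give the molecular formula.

CH2O3

mol C = 2.645 g CO₂ ÷ 44.009 g/mol = 0.060101 mol
mol H = 2 × 1.083 g H₂O ÷ 18.015 g/mol = 0.12023 mol
mass O = 3.728 − (0.72188 + 0.12120) = 2.8849 g → mol O = 2.8849 ÷ 15.999 = 0.18032 mol
Divide by the smallest (0.060101 mol): C 1.000, H 2.001, O 3.000
Empirical formula: CH2O3
Empirical-formula mass = 62.02 g/mol; 62 ÷ 62.02 ≈ 1, so the molecular formula is CH2O3.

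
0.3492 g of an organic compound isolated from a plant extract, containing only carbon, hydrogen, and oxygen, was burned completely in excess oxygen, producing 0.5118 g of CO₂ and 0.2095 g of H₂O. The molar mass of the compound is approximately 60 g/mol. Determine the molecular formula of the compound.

C2H4O2

mol C = 0.5118 g CO₂ ÷ 44.009 g/mol = 0.011629 mol
mol H = 2 × 0.2095 g H₂O ÷ 18.015 g/mol = 0.023258 mol
mass O = 0.3492 − (0.13968 + 0.023444) = 0.18607 g → mol O = 0.18607 ÷ 15.999 = 0.011630 mol
Divide by the smallest (0.011629 mol): C 1.000, H 2.000, O 1.000
Empirical formula: CH2O
Empirical-formula mass = 30.03 g/mol; 60 ÷ 30.03 ≈ 2, so the molecular formula is C2H4O2.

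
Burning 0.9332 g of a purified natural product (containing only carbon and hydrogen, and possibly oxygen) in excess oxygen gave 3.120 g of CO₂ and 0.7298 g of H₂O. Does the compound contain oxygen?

no

mol C = 3.120 g CO₂ ÷ 44.009 g/mol = 0.070895 mol
mol H = 2 × 0.7298 g H₂O ÷ 18.015 g/mol = 0.081021 mol
C and H together account for 0.93318 g — essentially the entire 0.9332 g sample — so the compound contains no oxygen.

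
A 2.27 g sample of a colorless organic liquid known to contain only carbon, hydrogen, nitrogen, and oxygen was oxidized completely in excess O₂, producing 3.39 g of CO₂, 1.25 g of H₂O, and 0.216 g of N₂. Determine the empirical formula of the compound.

mol C = 3.39 g CO₂ ÷ 44.009 g/mol = 0.07703 mol
mol H = 2 × 1.25 g H₂O ÷ 18.015 g/mol = 0.1388 mol
mol N = 2 × 0.216 g N₂ ÷ 28.014 g/mol = 0.01542 mol
mass O = 2.27 − (0.9252 + 0.1399 + 0.2160) = 0.9889 g → mol O = 0.9889 ÷ 15.999 = 0.06181 mol
Divide by the smallest (0.01542 mol): C 4.995, H 8.999, N 1.000, O 4.008

C5H9NO4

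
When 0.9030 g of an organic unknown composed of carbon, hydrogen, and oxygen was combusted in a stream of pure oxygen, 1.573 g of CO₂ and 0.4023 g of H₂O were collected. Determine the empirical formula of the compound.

C4H5O3

mol C = 1.573 g CO₂ ÷ 44.009 g/mol = 0.035743 mol
mol H = 2 × 0.4023 g H₂O ÷ 18.015 g/mol = 0.044663 mol
mass O = 0.9030 − (0.42931 + 0.045020) = 0.42867 g → mol O = 0.42867 ÷ 15.999 = 0.026794 mol
Divide by the smallest (0.026794 mol): C 1.334, H 1.667, O 1.000
Multiplying each by 3 gives whole numbers: C 4.00, H 5.00, O 3.00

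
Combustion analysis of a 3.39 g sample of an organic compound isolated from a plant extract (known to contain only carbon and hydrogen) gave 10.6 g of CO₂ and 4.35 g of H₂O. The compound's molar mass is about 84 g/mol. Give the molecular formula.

mol C = 10.6 g CO₂ ÷ 44.009 g/mol = 0.2409 mol
mol H = 2 × 4.35 g H₂O ÷ 18.015 g/mol = 0.4829 mol
Divide by the smallest (0.2409 mol): C 1.000, H 2.005
Empirical formula: CH2
Empirical-formula mass = 14.03 g/mol; 84 ÷ 14.03 ≈ 6, so the molecular formula is C6H12.

C6H12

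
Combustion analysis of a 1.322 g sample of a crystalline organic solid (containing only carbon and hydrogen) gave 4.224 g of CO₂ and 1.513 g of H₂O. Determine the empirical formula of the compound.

mol C = 4.224 g CO₂ ÷ 44.009 g/mol = 0.095980 mol
mol H = 2 × 1.513 g H₂O ÷ 18.015 g/mol = 0.16797 mol
Divide by the smallest (0.095980 mol): C 1.000, H 1.750
Multiplying each by 4 gives whole numbers: C 4.00, H 7.00

C4H7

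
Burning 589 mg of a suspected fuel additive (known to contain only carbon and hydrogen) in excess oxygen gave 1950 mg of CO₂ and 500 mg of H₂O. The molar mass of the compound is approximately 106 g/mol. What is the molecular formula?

mol C = 1.95 g CO₂ ÷ 44.009 g/mol = 0.04431 mol
mol H = 2 × 0.500 g H₂O ÷ 18.015 g/mol = 0.05551 mol
Divide by the smallest (0.04431 mol): C 1.000, H 1.253
Multiplying each by 4 gives whole numbers: C 4.00, H 5.01
Empirical formula: C4H5
Empirical-formula mass = 53.08 g/mol; 106 ÷ 53.08 ≈ 2, so the molecular formula is C8H10.

C8H10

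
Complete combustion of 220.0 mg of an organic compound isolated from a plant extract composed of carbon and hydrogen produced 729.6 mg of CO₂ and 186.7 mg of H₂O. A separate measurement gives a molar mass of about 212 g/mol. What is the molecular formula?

mol C = 0.7296 g CO₂ ÷ 44.009 g/mol = 0.016578 mol
mol H = 2 × 0.1867 g H₂O ÷ 18.015 g/mol = 0.020727 mol
Divide by the smallest (0.016578 mol): C 1.000, H 1.250
Multiplying each by 4 gives whole numbers: C 4.00, H 5.00
Empirical formula: C4H5
Empirical-formula mass = 53.08 g/mol; 212 ÷ 53.08 ≈ 4, so the molecular formula is C16H20.

C16H20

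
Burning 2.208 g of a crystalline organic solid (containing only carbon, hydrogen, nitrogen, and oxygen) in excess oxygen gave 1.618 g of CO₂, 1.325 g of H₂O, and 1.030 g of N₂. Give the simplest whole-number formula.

mol C = 1.618 g CO₂ ÷ 44.009 g/mol = 0.036765 mol
mol H = 2 × 1.325 g H₂O ÷ 18.015 g/mol = 0.14710 mol
mol N = 2 × 1.030 g N₂ ÷ 28.014 g/mol = 0.073535 mol
mass O = 2.208 − (0.44159 + 0.14828 + 1.0300) = 0.58814 g → mol O = 0.58814 ÷ 15.999 = 0.036761 mol
Divide by the smallest (0.036761 mol): C 1.000, H 4.002, N 2.000, O 1.000

CH4N2O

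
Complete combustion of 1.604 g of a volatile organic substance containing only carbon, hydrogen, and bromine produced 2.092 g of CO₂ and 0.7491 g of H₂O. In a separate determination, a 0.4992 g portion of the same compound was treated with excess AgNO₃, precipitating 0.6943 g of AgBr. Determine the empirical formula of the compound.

mol C = 2.092 g CO₂ ÷ 44.009 g/mol = 0.047536 mol
mol H = 2 × 0.7491 g H₂O ÷ 18.015 g/mol = 0.083164 mol
From the AgBr data: mol Br per gram of compound = (0.6943 ÷ 187.772) ÷ 0.4992 = 0.0074070 mol/g, so in the 1.604 g combustion sample mol Br = 0.011881 mol
Divide by the smallest (0.011881 mol): C 4.001, H 7.000, Br 1.000

C4H7Br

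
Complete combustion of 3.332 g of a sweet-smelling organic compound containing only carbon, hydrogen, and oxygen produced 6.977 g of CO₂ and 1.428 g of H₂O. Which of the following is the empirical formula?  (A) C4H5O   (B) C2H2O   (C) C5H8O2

mol C = 6.977 g CO₂ ÷ 44.009 g/mol = 0.15854 mol
mol H = 2 × 1.428 g H₂O ÷ 18.015 g/mol = 0.15853 mol
mass O = 3.332 − (1.9042 + 0.15980) = 1.2680 g → mol O = 1.2680 ÷ 15.999 = 0.079256 mol
Divide by the smallest (0.079256 mol): C 2.000, H 2.000, O 1.000

(B) C2H2O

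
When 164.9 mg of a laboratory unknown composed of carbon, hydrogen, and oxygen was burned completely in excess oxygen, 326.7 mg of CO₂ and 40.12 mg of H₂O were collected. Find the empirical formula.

C5H3O3

mol C = 0.3267 g CO₂ ÷ 44.009 g/mol = 0.0074235 mol
mol H = 2 × 0.04012 g H₂O ÷ 18.015 g/mol = 0.0044541 mol
mass O = 0.1649 − (0.089163 + 0.0044897) = 0.071247 g → mol O = 0.071247 ÷ 15.999 = 0.0044532 mol
Divide by the smallest (0.0044532 mol): C 1.667, H 1.000, O 1.000
Multiplying each by 3 gives whole numbers: C 5.00, H 3.00, O 3.00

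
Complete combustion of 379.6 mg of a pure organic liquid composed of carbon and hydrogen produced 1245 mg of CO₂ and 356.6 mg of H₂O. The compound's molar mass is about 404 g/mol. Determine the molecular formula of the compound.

C30H42

mol C = 1.245 g CO₂ ÷ 44.009 g/mol = 0.028290 mol
mol H = 2 × 0.3566 g H₂O ÷ 18.015 g/mol = 0.039589 mol
Divide by the smallest (0.028290 mol): C 1.000, H 1.399
Multiplying each by 5 gives whole numbers: C 5.00, H 7.00
Empirical formula: C5H7
Empirical-formula mass = 67.11 g/mol; 404 ÷ 67.11 ≈ 6, so the molecular formula is C30H42.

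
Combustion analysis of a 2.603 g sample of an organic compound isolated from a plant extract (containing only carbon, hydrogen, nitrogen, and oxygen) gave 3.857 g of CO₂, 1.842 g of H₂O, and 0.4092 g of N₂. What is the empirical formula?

C3H7NO2

mol C = 3.857 g CO₂ ÷ 44.009 g/mol = 0.087641 mol
mol H = 2 × 1.842 g H₂O ÷ 18.015 g/mol = 0.20450 mol
mol N = 2 × 0.4092 g N₂ ÷ 28.014 g/mol = 0.029214 mol
mass O = 2.603 − (1.0527 + 0.20613 + 0.40920) = 0.93501 g → mol O = 0.93501 ÷ 15.999 = 0.058442 mol
Divide by the smallest (0.029214 mol): C 3.000, H 7.000, N 1.000, O 2.000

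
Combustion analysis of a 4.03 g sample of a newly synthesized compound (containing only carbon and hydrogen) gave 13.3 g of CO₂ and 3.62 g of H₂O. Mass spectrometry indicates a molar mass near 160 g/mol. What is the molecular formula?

C12H16

mol C = 13.3 g CO₂ ÷ 44.009 g/mol = 0.3022 mol
mol H = 2 × 3.62 g H₂O ÷ 18.015 g/mol = 0.4019 mol
Divide by the smallest (0.3022 mol): C 1.000, H 1.330
Multiplying each by 3 gives whole numbers: C 3.00, H 3.99
Empirical formula: C3H4
Empirical-formula mass = 40.06 g/mol; 160 ÷ 40.06 ≈ 4, so the molecular formula is C12H16.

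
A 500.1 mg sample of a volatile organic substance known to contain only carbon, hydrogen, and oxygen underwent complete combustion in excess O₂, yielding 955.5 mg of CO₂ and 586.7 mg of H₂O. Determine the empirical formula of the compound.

mol C = 0.9555 g CO₂ ÷ 44.009 g/mol = 0.021711 mol
mol H = 2 × 0.5867 g H₂O ÷ 18.015 g/mol = 0.065135 mol
mass O = 0.5001 − (0.26078 + 0.065656) = 0.17367 g → mol O = 0.17367 ÷ 15.999 = 0.010855 mol
Divide by the smallest (0.010855 mol): C 2.000, H 6.000, O 1.000

C2H6O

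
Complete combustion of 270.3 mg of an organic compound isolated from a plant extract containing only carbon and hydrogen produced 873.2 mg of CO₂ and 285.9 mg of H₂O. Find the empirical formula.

mol C = 0.8732 g CO₂ ÷ 44.009 g/mol = 0.019841 mol
mol H = 2 × 0.2859 g H₂O ÷ 18.015 g/mol = 0.031740 mol
Divide by the smallest (0.019841 mol): C 1.000, H 1.600
Multiplying each by 5 gives whole numbers: C 5.00, H 8.00

C5H8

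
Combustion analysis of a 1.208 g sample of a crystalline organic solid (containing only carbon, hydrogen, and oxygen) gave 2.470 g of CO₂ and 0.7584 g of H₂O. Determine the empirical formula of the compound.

C2H3O

mol C = 2.470 g CO₂ ÷ 44.009 g/mol = 0.056125 mol
mol H = 2 × 0.7584 g H₂O ÷ 18.015 g/mol = 0.084197 mol
mass O = 1.208 − (0.67412 + 0.084870) = 0.44901 g → mol O = 0.44901 ÷ 15.999 = 0.028065 mol
Divide by the smallest (0.028065 mol): C 2.000, H 3.000, O 1.000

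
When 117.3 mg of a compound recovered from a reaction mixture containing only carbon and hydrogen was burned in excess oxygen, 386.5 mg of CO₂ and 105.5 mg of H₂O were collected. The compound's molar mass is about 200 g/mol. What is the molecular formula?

mol C = 0.3865 g CO₂ ÷ 44.009 g/mol = 0.0087823 mol
mol H = 2 × 0.1055 g H₂O ÷ 18.015 g/mol = 0.011712 mol
Divide by the smallest (0.0087823 mol): C 1.000, H 1.334
Multiplying each by 3 gives whole numbers: C 3.00, H 4.00
Empirical formula: C3H4
Empirical-formula mass = 40.06 g/mol; 200 ÷ 40.06 ≈ 5, so the molecular formula is C15H20.

C15H20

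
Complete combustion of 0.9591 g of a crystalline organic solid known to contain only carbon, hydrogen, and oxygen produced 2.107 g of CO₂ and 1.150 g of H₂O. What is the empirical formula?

C3H8O

mol C = 2.107 g CO₂ ÷ 44.009 g/mol = 0.047877 mol
mol H = 2 × 1.150 g H₂O ÷ 18.015 g/mol = 0.12767 mol
mass O = 0.9591 − (0.57505 + 0.12869) = 0.25536 g → mol O = 0.25536 ÷ 15.999 = 0.015961 mol
Divide by the smallest (0.015961 mol): C 3.000, H 7.999, O 1.000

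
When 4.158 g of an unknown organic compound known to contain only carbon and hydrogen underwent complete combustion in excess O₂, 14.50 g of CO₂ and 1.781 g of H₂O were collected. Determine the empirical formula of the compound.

mol C = 14.50 g CO₂ ÷ 44.009 g/mol = 0.32948 mol
mol H = 2 × 1.781 g H₂O ÷ 18.015 g/mol = 0.19772 mol
Divide by the smallest (0.19772 mol): C 1.666, H 1.000
Multiplying each by 3 gives whole numbers: C 5.00, H 3.00

C5H3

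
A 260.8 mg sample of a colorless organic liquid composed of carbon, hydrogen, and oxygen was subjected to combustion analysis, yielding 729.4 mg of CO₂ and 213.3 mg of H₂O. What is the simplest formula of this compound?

mol C = 0.7294 g CO₂ ÷ 44.009 g/mol = 0.016574 mol
mol H = 2 × 0.2133 g H₂O ÷ 18.015 g/mol = 0.023680 mol
mass O = 0.2608 − (0.19907 + 0.023870) = 0.037861 g → mol O = 0.037861 ÷ 15.999 = 0.0023665 mol
Divide by the smallest (0.0023665 mol): C 7.004, H 10.007, O 1.000

C7H10O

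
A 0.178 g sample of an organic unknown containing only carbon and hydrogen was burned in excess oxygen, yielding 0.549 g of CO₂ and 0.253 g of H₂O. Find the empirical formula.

C4H9

mol C = 0.549 g CO₂ ÷ 44.009 g/mol = 0.01247 mol
mol H = 2 × 0.253 g H₂O ÷ 18.015 g/mol = 0.02809 mol
Divide by the smallest (0.01247 mol): C 1.000, H 2.252
Multiplying each by 4 gives whole numbers: C 4.00, H 9.01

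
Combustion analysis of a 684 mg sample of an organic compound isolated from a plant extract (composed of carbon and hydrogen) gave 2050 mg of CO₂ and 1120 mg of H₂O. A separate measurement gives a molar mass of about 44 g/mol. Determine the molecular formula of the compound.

C3H8

mol C = 2.05 g CO₂ ÷ 44.009 g/mol = 0.04658 mol
mol H = 2 × 1.12 g H₂O ÷ 18.015 g/mol = 0.1243 mol
Divide by the smallest (0.04658 mol): C 1.000, H 2.669
Multiplying each by 3 gives whole numbers: C 3.00, H 8.01
Empirical formula: C3H8
Empirical-formula mass = 44.10 g/mol; 44 ÷ 44.10 ≈ 1, so the molecular formula is C3H8.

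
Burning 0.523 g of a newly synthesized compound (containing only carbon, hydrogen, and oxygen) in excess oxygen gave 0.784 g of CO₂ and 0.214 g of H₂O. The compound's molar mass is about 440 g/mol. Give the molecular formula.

C15H20O15

mol C = 0.784 g CO₂ ÷ 44.009 g/mol = 0.01781 mol
mol H = 2 × 0.214 g H₂O ÷ 18.015 g/mol = 0.02376 mol
mass O = 0.523 − (0.2140 + 0.02395) = 0.2851 g → mol O = 0.2851 ÷ 15.999 = 0.01782 mol
Divide by the smallest (0.01781 mol): C 1.000, H 1.334, O 1.000
Multiplying each by 3 gives whole numbers: C 3.00, H 4.00, O 3.00
Empirical formula: C3H4O3
Empirical-formula mass = 88.06 g/mol; 440 ÷ 88.06 ≈ 5, so the molecular formula is C15H20O15.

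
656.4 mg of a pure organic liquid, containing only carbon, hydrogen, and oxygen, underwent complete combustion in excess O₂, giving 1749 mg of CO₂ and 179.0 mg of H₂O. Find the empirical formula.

mol C = 1.749 g CO₂ ÷ 44.009 g/mol = 0.039742 mol
mol H = 2 × 0.1790 g H₂O ÷ 18.015 g/mol = 0.019872 mol
mass O = 0.6564 − (0.47734 + 0.020031) = 0.15903 g → mol O = 0.15903 ÷ 15.999 = 0.0099399 mol
Divide by the smallest (0.0099399 mol): C 3.998, H 1.999, O 1.000

C4H2O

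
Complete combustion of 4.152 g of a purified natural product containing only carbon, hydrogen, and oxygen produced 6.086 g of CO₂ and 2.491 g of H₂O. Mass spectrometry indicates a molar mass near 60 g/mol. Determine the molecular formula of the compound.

mol C = 6.086 g CO₂ ÷ 44.009 g/mol = 0.13829 mol
mol H = 2 × 2.491 g H₂O ÷ 18.015 g/mol = 0.27655 mol
mass O = 4.152 − (1.6610 + 0.27876) = 2.2122 g → mol O = 2.2122 ÷ 15.999 = 0.13827 mol
Divide by the smallest (0.13827 mol): C 1.000, H 2.000, O 1.000
Empirical formula: CH2O
Empirical-formula mass = 30.03 g/mol; 60 ÷ 30.03 ≈ 2, so the molecular formula is C2H4O2.

C2H4O2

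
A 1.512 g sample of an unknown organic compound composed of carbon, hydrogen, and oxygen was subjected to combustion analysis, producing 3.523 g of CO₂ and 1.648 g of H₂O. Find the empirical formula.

mol C = 3.523 g CO₂ ÷ 44.009 g/mol = 0.080052 mol
mol H = 2 × 1.648 g H₂O ÷ 18.015 g/mol = 0.18296 mol
mass O = 1.512 − (0.96150 + 0.18442) = 0.36608 g → mol O = 0.36608 ÷ 15.999 = 0.022881 mol
Divide by the smallest (0.022881 mol): C 3.499, H 7.996, O 1.000
Multiplying each by 2 gives whole numbers: C 7.00, H 15.99, O 2.00

C7H16O2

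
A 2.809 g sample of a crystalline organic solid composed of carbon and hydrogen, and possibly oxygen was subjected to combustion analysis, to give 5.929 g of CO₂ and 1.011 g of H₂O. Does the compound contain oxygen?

yes

mol C = 5.929 g CO₂ ÷ 44.009 g/mol = 0.13472 mol
mol H = 2 × 1.011 g H₂O ÷ 18.015 g/mol = 0.11224 mol
C and H account for only 1.7313 g of the 2.809 g sample; the remaining 1.0777 g must be oxygen.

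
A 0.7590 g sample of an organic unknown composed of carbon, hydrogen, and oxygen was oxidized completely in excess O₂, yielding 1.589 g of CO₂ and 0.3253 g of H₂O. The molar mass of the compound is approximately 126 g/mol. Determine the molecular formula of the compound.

mol C = 1.589 g CO₂ ÷ 44.009 g/mol = 0.036106 mol
mol H = 2 × 0.3253 g H₂O ÷ 18.015 g/mol = 0.036114 mol
mass O = 0.7590 − (0.43367 + 0.036403) = 0.28892 g → mol O = 0.28892 ÷ 15.999 = 0.018059 mol
Divide by the smallest (0.018059 mol): C 1.999, H 2.000, O 1.000
Empirical formula: C2H2O
Empirical-formula mass = 42.04 g/mol; 126 ÷ 42.04 ≈ 3, so the molecular formula is C6H6O3.

C6H6O3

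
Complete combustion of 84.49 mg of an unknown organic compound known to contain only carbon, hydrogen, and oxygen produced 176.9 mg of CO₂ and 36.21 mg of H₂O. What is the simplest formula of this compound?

C2H2O

mol C = 0.1769 g CO₂ ÷ 44.009 g/mol = 0.0040196 mol
mol H = 2 × 0.03621 g H₂O ÷ 18.015 g/mol = 0.0040200 mol
mass O = 0.08449 − (0.048280 + 0.0040521) = 0.032158 g → mol O = 0.032158 ÷ 15.999 = 0.0020100 mol
Divide by the smallest (0.0020100 mol): C 2.000, H 2.000, O 1.000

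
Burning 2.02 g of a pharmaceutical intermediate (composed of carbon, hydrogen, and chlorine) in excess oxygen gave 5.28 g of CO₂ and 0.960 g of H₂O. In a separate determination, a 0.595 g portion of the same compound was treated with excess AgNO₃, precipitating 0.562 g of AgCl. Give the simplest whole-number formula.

mol C = 5.28 g CO₂ ÷ 44.009 g/mol = 0.1200 mol
mol H = 2 × 0.960 g H₂O ÷ 18.015 g/mol = 0.1066 mol
From the AgCl data: mol Cl per gram of compound = (0.562 ÷ 143.318) ÷ 0.595 = 0.006591 mol/g, so in the 2.02 g combustion sample mol Cl = 0.01331 mol
Divide by the smallest (0.01331 mol): C 9.012, H 8.006, Cl 1.000

C9H8Cl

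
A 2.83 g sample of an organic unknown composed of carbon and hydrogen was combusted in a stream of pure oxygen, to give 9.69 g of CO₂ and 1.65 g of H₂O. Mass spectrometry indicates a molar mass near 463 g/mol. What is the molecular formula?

C36H30

mol C = 9.69 g CO₂ ÷ 44.009 g/mol = 0.2202 mol
mol H = 2 × 1.65 g H₂O ÷ 18.015 g/mol = 0.1832 mol
Divide by the smallest (0.1832 mol): C 1.202, H 1.000
Multiplying each by 5 gives whole numbers: C 6.01, H 5.00
Empirical formula: C6H5
Empirical-formula mass = 77.11 g/mol; 463 ÷ 77.11 ≈ 6, so the molecular formula is C36H30.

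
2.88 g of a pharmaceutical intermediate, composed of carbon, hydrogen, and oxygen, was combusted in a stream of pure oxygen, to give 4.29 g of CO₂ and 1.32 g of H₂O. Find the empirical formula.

C2H3O2

mol C = 4.29 g CO₂ ÷ 44.009 g/mol = 0.09748 mol
mol H = 2 × 1.32 g H₂O ÷ 18.015 g/mol = 0.1465 mol
mass O = 2.88 − (1.171 + 0.1477) = 1.561 g → mol O = 1.561 ÷ 15.999 = 0.09760 mol
Divide by the smallest (0.09748 mol): C 1.000, H 1.503, O 1.001
Multiplying each by 2 gives whole numbers: C 2.00, H 3.01, O 2.00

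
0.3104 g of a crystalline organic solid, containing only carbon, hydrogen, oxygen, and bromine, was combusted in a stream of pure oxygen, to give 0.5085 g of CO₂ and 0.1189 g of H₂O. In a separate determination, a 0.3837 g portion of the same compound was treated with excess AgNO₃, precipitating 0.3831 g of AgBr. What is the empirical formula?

mol C = 0.5085 g CO₂ ÷ 44.009 g/mol = 0.011554 mol
mol H = 2 × 0.1189 g H₂O ÷ 18.015 g/mol = 0.013200 mol
From the AgBr data: mol Br per gram of compound = (0.3831 ÷ 187.772) ÷ 0.3837 = 0.0053173 mol/g, so in the 0.3104 g combustion sample mol Br = 0.0016505 mol
mass O = 0.3104 − (0.13878 + 0.013306 + 0.13188) = 0.026433 g → mol O = 0.026433 ÷ 15.999 = 0.0016522 mol
Divide by the smallest (0.0016505 mol): C 7.001, H 7.998, Br 1.000, O 1.001

C7H8BrO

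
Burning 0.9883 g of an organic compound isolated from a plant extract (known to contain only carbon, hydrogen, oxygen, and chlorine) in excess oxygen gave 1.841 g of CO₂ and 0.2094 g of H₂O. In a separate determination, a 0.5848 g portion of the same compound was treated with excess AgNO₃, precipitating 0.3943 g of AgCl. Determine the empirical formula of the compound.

mol C = 1.841 g CO₂ ÷ 44.009 g/mol = 0.041832 mol
mol H = 2 × 0.2094 g H₂O ÷ 18.015 g/mol = 0.023247 mol
From the AgCl data: mol Cl per gram of compound = (0.3943 ÷ 143.318) ÷ 0.5848 = 0.0047046 mol/g, so in the 0.9883 g combustion sample mol Cl = 0.0046495 mol
mass O = 0.9883 − (0.50245 + 0.023433 + 0.16483) = 0.29759 g → mol O = 0.29759 ÷ 15.999 = 0.018601 mol
Divide by the smallest (0.0046495 mol): C 8.997, H 5.000, Cl 1.000, O 4.001

C9H5ClO4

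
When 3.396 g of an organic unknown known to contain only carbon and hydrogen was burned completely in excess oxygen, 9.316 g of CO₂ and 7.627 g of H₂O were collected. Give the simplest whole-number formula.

mol C = 9.316 g CO₂ ÷ 44.009 g/mol = 0.21168 mol
mol H = 2 × 7.627 g H₂O ÷ 18.015 g/mol = 0.84674 mol
Divide by the smallest (0.21168 mol): C 1.000, H 4.000

CH4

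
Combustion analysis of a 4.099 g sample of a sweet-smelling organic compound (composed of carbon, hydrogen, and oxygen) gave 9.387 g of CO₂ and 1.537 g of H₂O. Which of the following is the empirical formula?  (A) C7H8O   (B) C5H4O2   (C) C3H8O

(B) C5H4O2

mol C = 9.387 g CO₂ ÷ 44.009 g/mol = 0.21330 mol
mol H = 2 × 1.537 g H₂O ÷ 18.015 g/mol = 0.17064 mol
mass O = 4.099 − (2.5619 + 0.17200) = 1.3651 g → mol O = 1.3651 ÷ 15.999 = 0.085323 mol
Divide by the smallest (0.085323 mol): C 2.500, H 2.000, O 1.000
Multiplying each by 2 gives whole numbers: C 5.00, H 4.00, O 2.00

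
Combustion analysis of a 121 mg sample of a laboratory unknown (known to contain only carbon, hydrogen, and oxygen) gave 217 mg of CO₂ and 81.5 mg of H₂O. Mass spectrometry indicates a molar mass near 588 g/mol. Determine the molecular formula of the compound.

C24H44O16

mol C = 0.217 g CO₂ ÷ 44.009 g/mol = 0.004931 mol
mol H = 2 × 0.0815 g H₂O ÷ 18.015 g/mol = 0.009048 mol
mass O = 0.121 − (0.05922 + 0.009120) = 0.05266 g → mol O = 0.05266 ÷ 15.999 = 0.003291 mol
Divide by the smallest (0.003291 mol): C 1.498, H 2.749, O 1.000
Multiplying each by 4 gives whole numbers: C 5.99, H 11.00, O 4.00
Empirical formula: C6H11O4
Empirical-formula mass = 147.15 g/mol; 588 ÷ 147.15 ≈ 4, so the molecular formula is C24H44O16.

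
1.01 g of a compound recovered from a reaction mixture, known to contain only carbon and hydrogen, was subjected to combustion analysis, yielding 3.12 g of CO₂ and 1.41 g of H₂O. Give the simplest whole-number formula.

C5H11

mol C = 3.12 g CO₂ ÷ 44.009 g/mol = 0.07089 mol
mol H = 2 × 1.41 g H₂O ÷ 18.015 g/mol = 0.1565 mol
Divide by the smallest (0.07089 mol): C 1.000, H 2.208
Multiplying each by 5 gives whole numbers: C 5.00, H 11.04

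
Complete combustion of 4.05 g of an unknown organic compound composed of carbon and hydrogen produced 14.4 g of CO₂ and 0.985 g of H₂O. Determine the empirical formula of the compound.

C3H

mol C = 14.4 g CO₂ ÷ 44.009 g/mol = 0.3272 mol
mol H = 2 × 0.985 g H₂O ÷ 18.015 g/mol = 0.1094 mol
Divide by the smallest (0.1094 mol): C 2.992, H 1.000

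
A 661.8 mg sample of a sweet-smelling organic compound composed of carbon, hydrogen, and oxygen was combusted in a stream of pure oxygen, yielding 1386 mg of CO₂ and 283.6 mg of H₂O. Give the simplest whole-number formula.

C2H2O

mol C = 1.386 g CO₂ ÷ 44.009 g/mol = 0.031494 mol
mol H = 2 × 0.2836 g H₂O ÷ 18.015 g/mol = 0.031485 mol
mass O = 0.6618 − (0.37827 + 0.031737) = 0.25179 g → mol O = 0.25179 ÷ 15.999 = 0.015738 mol
Divide by the smallest (0.015738 mol): C 2.001, H 2.001, O 1.000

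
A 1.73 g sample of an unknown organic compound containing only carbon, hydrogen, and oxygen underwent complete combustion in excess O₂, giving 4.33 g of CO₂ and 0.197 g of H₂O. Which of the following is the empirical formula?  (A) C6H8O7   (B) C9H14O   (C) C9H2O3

(C) C9H2O3

mol C = 4.33 g CO₂ ÷ 44.009 g/mol = 0.09839 mol
mol H = 2 × 0.197 g H₂O ÷ 18.015 g/mol = 0.02187 mol
mass O = 1.73 − (1.182 + 0.02205) = 0.5262 g → mol O = 0.5262 ÷ 15.999 = 0.03289 mol
Divide by the smallest (0.02187 mol): C 4.499, H 1.000, O 1.504
Multiplying each by 2 gives whole numbers: C 9.00, H 2.00, O 3.01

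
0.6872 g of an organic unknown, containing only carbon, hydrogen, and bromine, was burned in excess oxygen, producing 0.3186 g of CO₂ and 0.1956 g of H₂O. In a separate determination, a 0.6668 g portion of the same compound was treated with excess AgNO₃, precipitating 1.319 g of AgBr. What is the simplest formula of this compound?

mol C = 0.3186 g CO₂ ÷ 44.009 g/mol = 0.0072394 mol
mol H = 2 × 0.1956 g H₂O ÷ 18.015 g/mol = 0.021715 mol
From the AgBr data: mol Br per gram of compound = (1.319 ÷ 187.772) ÷ 0.6668 = 0.010535 mol/g, so in the 0.6872 g combustion sample mol Br = 0.0072394 mol
Divide by the smallest (0.0072394 mol): C 1.000, H 3.000, Br 1.000

CH3Br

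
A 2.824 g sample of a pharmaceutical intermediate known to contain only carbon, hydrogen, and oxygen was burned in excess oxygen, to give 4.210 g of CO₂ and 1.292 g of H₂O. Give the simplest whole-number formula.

C2H3O2

mol C = 4.210 g CO₂ ÷ 44.009 g/mol = 0.095662 mol
mol H = 2 × 1.292 g H₂O ÷ 18.015 g/mol = 0.14344 mol
mass O = 2.824 − (1.1490 + 0.14458) = 1.5304 g → mol O = 1.5304 ÷ 15.999 = 0.095657 mol
Divide by the smallest (0.095657 mol): C 1.000, H 1.499, O 1.000
Multiplying each by 2 gives whole numbers: C 2.00, H 3.00, O 2.00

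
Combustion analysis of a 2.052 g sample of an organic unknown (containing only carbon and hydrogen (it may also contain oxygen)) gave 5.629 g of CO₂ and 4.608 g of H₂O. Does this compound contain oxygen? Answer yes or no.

no

mol C = 5.629 g CO₂ ÷ 44.009 g/mol = 0.12791 mol
mol H = 2 × 4.608 g H₂O ÷ 18.015 g/mol = 0.51157 mol
C and H together account for 2.0519 g — essentially the entire 2.052 g sample — so the compound contains no oxygen.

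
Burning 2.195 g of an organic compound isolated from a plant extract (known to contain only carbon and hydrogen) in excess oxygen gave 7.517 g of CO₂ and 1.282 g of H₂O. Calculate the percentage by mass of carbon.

mol C = 7.517 g CO₂ ÷ 44.009 g/mol = 0.17081 mol
mol H = 2 × 1.282 g H₂O ÷ 18.015 g/mol = 0.14233 mol
mass % C = 2.0516 g ÷ 2.195 g × 100%

93.46%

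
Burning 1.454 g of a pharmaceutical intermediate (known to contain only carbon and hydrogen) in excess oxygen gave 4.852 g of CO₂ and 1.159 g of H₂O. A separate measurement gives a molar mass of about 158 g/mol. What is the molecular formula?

mol C = 4.852 g CO₂ ÷ 44.009 g/mol = 0.11025 mol
mol H = 2 × 1.159 g H₂O ÷ 18.015 g/mol = 0.12867 mol
Divide by the smallest (0.11025 mol): C 1.000, H 1.167
Multiplying each by 6 gives whole numbers: C 6.00, H 7.00
Empirical formula: C6H7
Empirical-formula mass = 79.12 g/mol; 158 ÷ 79.12 ≈ 2, so the molecular formula is C12H14.

C12H14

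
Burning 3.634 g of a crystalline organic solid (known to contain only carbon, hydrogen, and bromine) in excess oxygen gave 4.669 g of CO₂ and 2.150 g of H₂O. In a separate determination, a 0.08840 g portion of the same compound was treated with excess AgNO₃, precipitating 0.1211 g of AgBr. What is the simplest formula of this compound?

C4H9Br

mol C = 4.669 g CO₂ ÷ 44.009 g/mol = 0.10609 mol
mol H = 2 × 2.150 g H₂O ÷ 18.015 g/mol = 0.23869 mol
From the AgBr data: mol Br per gram of compound = (0.1211 ÷ 187.772) ÷ 0.08840 = 0.0072956 mol/g, so in the 3.634 g combustion sample mol Br = 0.026512 mol
Divide by the smallest (0.026512 mol): C 4.002, H 9.003, Br 1.000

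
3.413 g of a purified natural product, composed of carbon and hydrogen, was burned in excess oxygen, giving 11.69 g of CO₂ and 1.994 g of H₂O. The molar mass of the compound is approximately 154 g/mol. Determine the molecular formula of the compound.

mol C = 11.69 g CO₂ ÷ 44.009 g/mol = 0.26563 mol
mol H = 2 × 1.994 g H₂O ÷ 18.015 g/mol = 0.22137 mol
Divide by the smallest (0.22137 mol): C 1.200, H 1.000
Multiplying each by 5 gives whole numbers: C 6.00, H 5.00
Empirical formula: C6H5
Empirical-formula mass = 77.11 g/mol; 154 ÷ 77.11 ≈ 2, so the molecular formula is C12H10.

C12H10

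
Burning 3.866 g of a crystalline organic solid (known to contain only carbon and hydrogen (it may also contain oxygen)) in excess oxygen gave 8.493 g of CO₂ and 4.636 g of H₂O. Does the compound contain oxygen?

yes

mol C = 8.493 g CO₂ ÷ 44.009 g/mol = 0.19298 mol
mol H = 2 × 4.636 g H₂O ÷ 18.015 g/mol = 0.51468 mol
C and H account for only 2.8367 g of the 3.866 g sample; the remaining 1.0293 g must be oxygen.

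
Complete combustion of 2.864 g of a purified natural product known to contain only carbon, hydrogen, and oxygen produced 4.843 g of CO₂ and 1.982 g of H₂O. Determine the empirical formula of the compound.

C4H8O3

mol C = 4.843 g CO₂ ÷ 44.009 g/mol = 0.11005 mol
mol H = 2 × 1.982 g H₂O ÷ 18.015 g/mol = 0.22004 mol
mass O = 2.864 − (1.3218 + 0.22180) = 1.3204 g → mol O = 1.3204 ÷ 15.999 = 0.082533 mol
Divide by the smallest (0.082533 mol): C 1.333, H 2.666, O 1.000
Multiplying each by 3 gives whole numbers: C 4.00, H 8.00, O 3.00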